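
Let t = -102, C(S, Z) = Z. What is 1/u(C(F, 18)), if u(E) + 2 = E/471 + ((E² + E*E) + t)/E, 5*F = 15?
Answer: 471/13363 ≈ 0.035247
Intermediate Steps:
F = 3 (F = (⅕)*15 = 3)
u(E) = -2 + E/471 + (-102 + 2*E²)/E (u(E) = -2 + (E/471 + ((E² + E*E) - 102)/E) = -2 + (E*(1/471) + ((E² + E²) - 102)/E) = -2 + (E/471 + (2*E² - 102)/E) = -2 + (E/471 + (-102 + 2*E²)/E) = -2 + E/471 + (-102 + 2*E²)/E)
1/u(C(F, 18)) = 1/(-2 - 102/18 + (943/471)*18) = 1/(-2 - 102*1/18 + 5658/157) = 1/(-2 - 17/3 + 5658/157) = 1/(13363/471) = 471/13363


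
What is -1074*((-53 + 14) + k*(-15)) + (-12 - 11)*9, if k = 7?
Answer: 154449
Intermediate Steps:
-1074*((-53 + 14) + k*(-15)) + (-12 - 11)*9 = -1074*((-53 + 14) + 7*(-15)) + (-12 - 11)*9 = -1074*(-39 - 105) - 23*9 = -1074*(-144) - 207 = 154656 - 207 = 154449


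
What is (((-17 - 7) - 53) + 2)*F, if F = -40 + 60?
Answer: -1500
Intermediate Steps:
F = 20
(((-17 - 7) - 53) + 2)*F = (((-17 - 7) - 53) + 2)*20 = ((-24 - 53) + 2)*20 = (-77 + 2)*20 = -75*20 = -1500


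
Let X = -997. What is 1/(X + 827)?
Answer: -1/170 ≈ -0.0058824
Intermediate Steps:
1/(X + 827) = 1/(-997 + 827) = 1/(-170) = -1/170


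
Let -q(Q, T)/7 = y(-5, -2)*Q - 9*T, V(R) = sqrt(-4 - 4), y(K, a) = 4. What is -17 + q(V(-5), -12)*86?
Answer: -65033 - 4816*I*sqrt(2) ≈ -65033.0 - 6810.9*I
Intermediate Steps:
V(R) = 2*I*sqrt(2) (V(R) = sqrt(-8) = 2*I*sqrt(2))
q(Q, T) = -28*Q + 63*T (q(Q, T) = -7*(4*Q - 9*T) = -7*(-9*T + 4*Q) = -28*Q + 63*T)
-17 + q(V(-5), -12)*86 = -17 + (-56*I*sqrt(2) + 63*(-12))*86 = -17 + (-56*I*sqrt(2) - 756)*86 = -17 + (-756 - 56*I*sqrt(2))*86 = -17 + (-65016 - 4816*I*sqrt(2)) = -65033 - 4816*I*sqrt(2)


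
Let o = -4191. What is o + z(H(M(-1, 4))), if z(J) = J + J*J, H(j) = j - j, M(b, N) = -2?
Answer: -4191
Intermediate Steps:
H(j) = 0
z(J) = J + J²
o + z(H(M(-1, 4))) = -4191 + 0*(1 + 0) = -4191 + 0*1 = -4191 + 0 = -4191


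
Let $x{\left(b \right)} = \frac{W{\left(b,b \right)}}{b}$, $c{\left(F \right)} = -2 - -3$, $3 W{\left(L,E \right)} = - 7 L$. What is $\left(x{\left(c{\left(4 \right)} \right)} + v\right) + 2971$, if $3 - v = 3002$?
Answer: $- \frac{91}{3} \approx -30.333$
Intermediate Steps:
$v = -2999$ ($v = 3 - 3002 = -2999$)
$W{\left(L,E \right)} = - \frac{7 L}{3}$ ($W{\left(L,E \right)} = \frac{\left(-7\right) L}{3} = - \frac{7 L}{3}$)
$c{\left(F \right)} = 1$ ($c{\left(F \right)} = -2 + 3 = 1$)
$x{\left(b \right)} = - \frac{7}{3}$ ($x{\left(b \right)} = \frac{\left(- \frac{7}{3}\right) b}{b} = - \frac{7}{3}$)
$\left(x{\left(c{\left(4 \right)} \right)} + v\right) + 2971 = \left(- \frac{7}{3} - 2999\right) + 2971 = - \frac{9004}{3} + 2971 = - \frac{91}{3}$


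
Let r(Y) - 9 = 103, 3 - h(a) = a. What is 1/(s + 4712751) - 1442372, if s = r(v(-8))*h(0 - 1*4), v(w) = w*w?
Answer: -6798670905019/4713535 ≈ -1.4424e+6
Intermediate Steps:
h(a) = 3 - a
v(w) = w²
r(Y) = 112 (r(Y) = 9 + 103 = 112)
s = 784 (s = 112*(3 - (0 - 1*4)) = 112*(3 - (0 - 4)) = 112*(3 - 1*(-4)) = 112*(3 + 4) = 112*7 = 784)
1/(s + 4712751) - 1442372 = 1/(784 + 4712751) - 1442372 = 1/4713535 - 1442372 = -6798670905019/4713535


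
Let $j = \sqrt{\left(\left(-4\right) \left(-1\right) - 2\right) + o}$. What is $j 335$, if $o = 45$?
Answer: $335 \sqrt{47} \approx 2296.6$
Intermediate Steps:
$j = \sqrt{47}$ ($j = \sqrt{\left(\left(-4\right) \left(-1\right) - 2\right) + 45} = \sqrt{\left(4 - 2\right) + 45} = \sqrt{2 + 45} = \sqrt{47} \approx 6.8557$)
$j 335 = \sqrt{47} \cdot 335 = 335 \sqrt{47}$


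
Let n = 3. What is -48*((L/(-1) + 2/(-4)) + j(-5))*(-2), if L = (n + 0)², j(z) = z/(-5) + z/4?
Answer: -936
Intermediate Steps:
j(z) = z/20 (j(z) = z*(-⅕) + z*(¼) = -z/5 + z/4 = z/20)
L = 9 (L = (3 + 0)² = 3² = 9)
-48*((L/(-1) + 2/(-4)) + j(-5))*(-2) = -48*((9/(-1) + 2/(-4)) + (1/20)*(-5))*(-2) = -48*((9*(-1) + 2*(-¼)) - ¼)*(-2) = -48*((-9 - ½) - ¼)*(-2) = -48*(-19/2 - ¼)*(-2) = -(-468)*(-2) = -48*39/2 = -936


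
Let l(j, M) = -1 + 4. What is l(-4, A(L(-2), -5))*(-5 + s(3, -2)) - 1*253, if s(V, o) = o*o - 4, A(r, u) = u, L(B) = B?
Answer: -268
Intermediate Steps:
l(j, M) = 3
s(V, o) = -4 + o² (s(V, o) = o² - 4 = -4 + o²)
l(-4, A(L(-2), -5))*(-5 + s(3, -2)) - 1*253 = 3*(-5 + (-4 + (-2)²)) - 1*253 = 3*(-5 + (-4 + 4)) - 253 = 3*(-5 + 0) - 253 = 3*(-5) - 253 = -15 - 253 = -268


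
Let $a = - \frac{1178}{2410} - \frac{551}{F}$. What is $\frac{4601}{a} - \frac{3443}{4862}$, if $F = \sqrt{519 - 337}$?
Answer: $\frac{6564781940139}{10253774276954} - \frac{193742243725 \sqrt{182}}{23198584337} \approx -112.03$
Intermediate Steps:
$F = \sqrt{182} \approx 13.491$
$a = - \frac{589}{1205} - \frac{551 \sqrt{182}}{182}$ ($a = - \frac{1178}{2410} - \frac{551}{\sqrt{182}} = \left(-1178\right) \frac{1}{2410} - 551 \frac{\sqrt{182}}{182} = - \frac{589}{1205} - \frac{551 \sqrt{182}}{182} \approx -41.332$)
$\frac{4601}{a} - \frac{3443}{4862} = \frac{4601}{- \frac{589}{1205} - \frac{551 \sqrt{182}}{182}} - \frac{3443}{4862} = \frac{4601}{- \frac{589}{1205} - \frac{551 \sqrt{182}}{182}} - \frac{313}{442} = - \frac{313}{442} + \frac{4601}{- \frac{589}{1205} - \frac{551 \sqrt{182}}{182}}$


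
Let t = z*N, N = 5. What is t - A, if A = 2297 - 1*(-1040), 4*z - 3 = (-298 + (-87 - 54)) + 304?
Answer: -3502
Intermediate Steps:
z = -33 (z = ¾ + ((-298 + (-87 - 54)) + 304)/4 = ¾ + ((-298 - 141) + 304)/4 = ¾ + (-439 + 304)/4 = ¾ + (¼)*(-135) = ¾ - 135/4 = -33)
A = 3337 (A = 2297 + 1040 = 3337)
t = -165 (t = -33*5 = -165)
t - A = -165 - 1*3337 = -165 - 3337 = -3502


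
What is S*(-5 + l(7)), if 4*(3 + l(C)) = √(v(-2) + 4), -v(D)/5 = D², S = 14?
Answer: -112 + 14*I ≈ -112.0 + 14.0*I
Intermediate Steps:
v(D) = -5*D²
l(C) = -3 + I (l(C) = -3 + √(-5*(-2)² + 4)/4 = -3 + √(-5*4 + 4)/4 = -3 + √(-20 + 4)/4 = -3 + √(-16)/4 = -3 + (4*I)/4 = -3 + I)
S*(-5 + l(7)) = 14*(-5 + (-3 + I)) = 14*(-8 + I) = -112 + 14*I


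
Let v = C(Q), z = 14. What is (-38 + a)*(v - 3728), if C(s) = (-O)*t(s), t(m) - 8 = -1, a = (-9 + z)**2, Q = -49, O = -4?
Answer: 48100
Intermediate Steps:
a = 25 (a = (-9 + 14)**2 = 5**2 = 25)
t(m) = 7 (t(m) = 8 - 1 = 7)
C(s) = 28 (C(s) = -1*(-4)*7 = 4*7 = 28)
v = 28
(-38 + a)*(v - 3728) = (-38 + 25)*(28 - 3728) = -13*(-3700) = 48100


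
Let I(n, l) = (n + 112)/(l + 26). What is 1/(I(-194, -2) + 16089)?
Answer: 12/193027 ≈ 6.2167e-5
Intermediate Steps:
I(n, l) = (112 + n)/(26 + l)
1/(I(-194, -2) + 16089) = 1/((112 - 194)/(26 - 2) + 16089) = 1/(-82/24 + 16089) = 1/((1/24)*(-82) + 16089) = 1/(-41/12 + 16089) = 1/(193027/12) = 12/193027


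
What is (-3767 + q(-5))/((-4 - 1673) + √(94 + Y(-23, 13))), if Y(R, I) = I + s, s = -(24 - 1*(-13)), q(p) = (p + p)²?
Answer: 6149559/2812259 + 3667*√70/2812259 ≈ 2.1976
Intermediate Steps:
q(p) = 4*p² (q(p) = (2*p)² = 4*p²)
s = -37 (s = -(24 + 13) = -1*37 = -37)
Y(R, I) = -37 + I (Y(R, I) = I - 37 = -37 + I)
(-3767 + q(-5))/((-4 - 1673) + √(94 + Y(-23, 13))) = (-3767 + 4*(-5)²)/((-4 - 1673) + √(94 + (-37 + 13))) = (-3767 + 4*25)/(-1677 + √(94 - 24)) = (-3767 + 100)/(-1677 + √70) = -3667/(-1677 + √70)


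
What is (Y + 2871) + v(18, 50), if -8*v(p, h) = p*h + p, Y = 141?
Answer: 11589/4 ≈ 2897.3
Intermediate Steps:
v(p, h) = -p/8 - h*p/8 (v(p, h) = -(p*h + p)/8 = -(h*p + p)/8 = -(p + h*p)/8 = -p/8 - h*p/8)
(Y + 2871) + v(18, 50) = (141 + 2871) - 1/8*18*(1 + 50) = 3012 - 1/8*18*51 = 3012 - 459/4 = 11589/4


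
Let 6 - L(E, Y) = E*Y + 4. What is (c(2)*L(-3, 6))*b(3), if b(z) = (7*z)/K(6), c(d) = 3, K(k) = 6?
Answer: 210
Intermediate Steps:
L(E, Y) = 2 - E*Y (L(E, Y) = 6 - (E*Y + 4) = 6 - (4 + E*Y) = 6 + (-4 - E*Y) = 2 - E*Y)
b(z) = 7*z/6 (b(z) = (7*z)/6 = (7*z)*(1/6) = 7*z/6)
(c(2)*L(-3, 6))*b(3) = (3*(2 - 1*(-3)*6))*((7/6)*3) = (3*(2 + 18))*(7/2) = (3*20)*(7/2) = 60*(7/2) = 210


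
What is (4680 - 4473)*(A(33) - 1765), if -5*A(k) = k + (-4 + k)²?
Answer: -2007693/5 ≈ -4.0154e+5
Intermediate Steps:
A(k) = -k/5 - (-4 + k)²/5 (A(k) = -(k + (-4 + k)²)/5 = -k/5 - (-4 + k)²/5)
(4680 - 4473)*(A(33) - 1765) = (4680 - 4473)*((-⅕*33 - (-4 + 33)²/5) - 1765) = 207*((-33/5 - ⅕*29²) - 1765) = 207*((-33/5 - ⅕*841) - 1765) = 207*((-33/5 - 841/5) - 1765) = 207*(-874/5 - 1765) = 207*(-9699/5) = -2007693/5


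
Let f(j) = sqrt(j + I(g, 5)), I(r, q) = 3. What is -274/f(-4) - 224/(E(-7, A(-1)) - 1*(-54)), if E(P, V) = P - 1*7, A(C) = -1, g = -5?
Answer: -28/5 + 274*I ≈ -5.6 + 274.0*I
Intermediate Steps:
E(P, V) = -7 + P (E(P, V) = P - 7 = -7 + P)
f(j) = sqrt(3 + j) (f(j) = sqrt(j + 3) = sqrt(3 + j))
-274/f(-4) - 224/(E(-7, A(-1)) - 1*(-54)) = -274/sqrt(3 - 4) - 224/((-7 - 7) - 1*(-54)) = -274*(-I) - 224/(-14 + 54) = -274*(-I) - 224/40 = -(-274)*I - 224*1/40 = 274*I - 28/5 = -28/5 + 274*I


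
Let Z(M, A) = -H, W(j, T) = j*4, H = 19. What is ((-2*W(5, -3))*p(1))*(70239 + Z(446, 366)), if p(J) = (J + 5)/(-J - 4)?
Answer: 3370560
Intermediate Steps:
W(j, T) = 4*j
p(J) = (5 + J)/(-4 - J)
Z(M, A) = -19 (Z(M, A) = -1*19 = -19)
((-2*W(5, -3))*p(1))*(70239 + Z(446, 366)) = ((-8*5)*((-5 - 1*1)/(4 + 1)))*(70239 - 19) = ((-2*20)*((-5 - 1)/5))*70220 = -8*(-6)*70220 = -40*(-6/5)*70220 = 48*70220 = 3370560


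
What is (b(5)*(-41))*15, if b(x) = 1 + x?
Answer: -3690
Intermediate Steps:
(b(5)*(-41))*15 = ((1 + 5)*(-41))*15 = (6*(-41))*15 = -246*15 = -3690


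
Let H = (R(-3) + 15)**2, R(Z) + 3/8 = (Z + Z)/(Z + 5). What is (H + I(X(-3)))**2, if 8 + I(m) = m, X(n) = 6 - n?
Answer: 75916369/4096 ≈ 18534.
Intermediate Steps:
R(Z) = -3/8 + 2*Z/(5 + Z) (R(Z) = -3/8 + (Z + Z)/(Z + 5) = -3/8 + (2*Z)/(5 + Z) = -3/8 + 2*Z/(5 + Z))
I(m) = -8 + m
H = 8649/64 (H = ((-15 + 13*(-3))/(8*(5 - 3)) + 15)**2 = ((1/8)*(-15 - 39)/2 + 15)**2 = ((1/8)*(1/2)*(-54) + 15)**2 = (-27/8 + 15)**2 = (93/8)**2 = 8649/64 ≈ 135.14)
(H + I(X(-3)))**2 = (8649/64 + (-8 + (6 - 1*(-3))))**2 = (8649/64 + (-8 + (6 + 3)))**2 = (8649/64 + (-8 + 9))**2 = (8649/64 + 1)**2 = (8713/64)**2 = 75916369/4096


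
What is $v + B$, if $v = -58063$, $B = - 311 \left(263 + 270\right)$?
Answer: $-223826$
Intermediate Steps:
$B = -165763$ ($B = \left(-311\right) 533 = -165763$)
$v + B = -58063 - 165763 = -223826$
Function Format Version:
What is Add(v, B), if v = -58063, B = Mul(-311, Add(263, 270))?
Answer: -223826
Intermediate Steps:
B = -165763 (B = Mul(-311, 533) = -165763)
Add(v, B) = Add(-58063, -165763) = -223826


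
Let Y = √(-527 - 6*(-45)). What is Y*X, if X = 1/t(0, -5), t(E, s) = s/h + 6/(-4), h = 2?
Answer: -I*√257/4 ≈ -4.0078*I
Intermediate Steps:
Y = I*√257 (Y = √(-527 + 270) = √(-257) = I*√257 ≈ 16.031*I)
t(E, s) = -3/2 + s/2 (t(E, s) = s/2 + 6/(-4) = s*(½) + 6*(-¼) = s/2 - 3/2 = -3/2 + s/2)
X = -¼ (X = 1/(-3/2 + (½)*(-5)) = 1/(-3/2 - 5/2) = 1/(-4) = -¼ ≈ -0.25000)
Y*X = (I*√257)*(-¼) = -I*√257/4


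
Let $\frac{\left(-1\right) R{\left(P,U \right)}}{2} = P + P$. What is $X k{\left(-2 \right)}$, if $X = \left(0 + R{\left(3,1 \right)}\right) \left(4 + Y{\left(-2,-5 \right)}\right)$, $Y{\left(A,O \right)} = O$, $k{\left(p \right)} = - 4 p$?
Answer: $96$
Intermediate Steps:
$R{\left(P,U \right)} = - 4 P$ ($R{\left(P,U \right)} = - 2 \left(P + P\right) = - 2 \cdot 2 P = - 4 P$)
$X = 12$ ($X = \left(0 - 12\right) \left(4 - 5\right) = \left(0 - 12\right) \left(-1\right) = \left(-12\right) \left(-1\right) = 12$)
$X k{\left(-2 \right)} = 12 \left(\left(-4\right) \left(-2\right)\right) = 12 \cdot 8 = 96$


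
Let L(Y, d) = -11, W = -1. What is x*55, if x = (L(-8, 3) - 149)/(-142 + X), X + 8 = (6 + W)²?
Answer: 352/5 ≈ 70.400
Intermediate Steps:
X = 17 (X = -8 + (6 - 1)² = -8 + 5² = -8 + 25 = 17)
x = 32/25 (x = (-11 - 149)/(-142 + 17) = -160/(-125) = -160*(-1/125) = 32/25 ≈ 1.2800)
x*55 = (32/25)*55 = 352/5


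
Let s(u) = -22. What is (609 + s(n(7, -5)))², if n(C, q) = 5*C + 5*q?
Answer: 344569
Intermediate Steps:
(609 + s(n(7, -5)))² = (609 - 22)² = 587² = 344569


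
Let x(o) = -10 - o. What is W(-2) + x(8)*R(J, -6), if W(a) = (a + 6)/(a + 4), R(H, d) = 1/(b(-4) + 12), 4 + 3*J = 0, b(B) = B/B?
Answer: 8/13 ≈ 0.61539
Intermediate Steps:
b(B) = 1
J = -4/3 (J = -4/3 + (⅓)*0 = -4/3 + 0 = -4/3 ≈ -1.3333)
R(H, d) = 1/13 (R(H, d) = 1/(1 + 12) = 1/13)
W(a) = (6 + a)/(4 + a)
W(-2) + x(8)*R(J, -6) = (6 - 2)/(4 - 2) + (-10 - 1*8)*(1/13) = 4/2 + (-10 - 8)*(1/13) = (½)*4 - 18*1/13 = 2 - 18/13 = 8/13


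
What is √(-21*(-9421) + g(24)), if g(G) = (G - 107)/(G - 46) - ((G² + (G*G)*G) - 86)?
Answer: √88828894/22 ≈ 428.40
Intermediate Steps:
g(G) = 86 - G² - G³ + (-107 + G)/(-46 + G) (g(G) = (-107 + G)/(-46 + G) - ((G² + G²*G) - 86) = (-107 + G)/(-46 + G) - ((G² + G³) - 86) = (-107 + G)/(-46 + G) - (-86 + G² + G³) = (-107 + G)/(-46 + G) + (86 - G² - G³) = 86 - G² - G³ + (-107 + G)/(-46 + G))
√(-21*(-9421) + g(24)) = √(-21*(-9421) + (-4063 - 1*24⁴ + 45*24³ + 46*24² + 87*24)/(-46 + 24)) = √(197841 + (-4063 - 1*331776 + 45*13824 + 46*576 + 2088)/(-22)) = √(197841 - (-4063 - 331776 + 622080 + 26496 + 2088)/22) = √(197841 - 1/22*314825) = √(197841 - 314825/22) = √(4037677/22) = √88828894/22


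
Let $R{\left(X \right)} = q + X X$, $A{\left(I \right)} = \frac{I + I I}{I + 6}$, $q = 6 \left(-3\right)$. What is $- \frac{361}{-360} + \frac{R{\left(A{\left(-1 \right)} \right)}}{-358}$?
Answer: $\frac{67859}{64440} \approx 1.0531$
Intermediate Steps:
$q = -18$
$A{\left(I \right)} = \frac{I + I^{2}}{6 + I}$
$R{\left(X \right)} = -18 + X^{2}$ ($R{\left(X \right)} = -18 + X X = -18 + X^{2}$)
$- \frac{361}{-360} + \frac{R{\left(A{\left(-1 \right)} \right)}}{-358} = - \frac{361}{-360} + \frac{-18 + \left(- \frac{1 - 1}{6 - 1}\right)^{2}}{-358} = \left(-361\right) \left(- \frac{1}{360}\right) + \left(-18 + \left(\left(-1\right) \frac{1}{5} \cdot 0\right)^{2}\right) \left(- \frac{1}{358}\right) = \frac{361}{360} + \left(-18 + \left(\left(-1\right) \frac{1}{5} \cdot 0\right)^{2}\right) \left(- \frac{1}{358}\right) = \frac{361}{360} + \left(-18 + 0^{2}\right) \left(- \frac{1}{358}\right) = \frac{361}{360} + \left(-18 + 0\right) \left(- \frac{1}{358}\right) = \frac{361}{360} - - \frac{9}{179} = \frac{361}{360} + \frac{9}{179} = \frac{67859}{64440}$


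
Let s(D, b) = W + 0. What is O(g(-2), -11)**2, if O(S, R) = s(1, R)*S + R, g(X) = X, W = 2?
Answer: 225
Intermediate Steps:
s(D, b) = 2 (s(D, b) = 2 + 0 = 2)
O(S, R) = R + 2*S (O(S, R) = 2*S + R = R + 2*S)
O(g(-2), -11)**2 = (-11 + 2*(-2))**2 = (-11 - 4)**2 = (-15)**2 = 225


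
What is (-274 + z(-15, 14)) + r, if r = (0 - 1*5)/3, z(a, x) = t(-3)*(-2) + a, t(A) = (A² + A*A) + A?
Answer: -962/3 ≈ -320.67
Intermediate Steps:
t(A) = A + 2*A² (t(A) = (A² + A²) + A = 2*A² + A = A + 2*A²)
z(a, x) = -30 + a (z(a, x) = -3*(1 + 2*(-3))*(-2) + a = -3*(1 - 6)*(-2) + a = -3*(-5)*(-2) + a = 15*(-2) + a = -30 + a)
r = -5/3 (r = (0 - 5)/3 = (⅓)*(-5) = -5/3 ≈ -1.6667)
(-274 + z(-15, 14)) + r = (-274 + (-30 - 15)) - 5/3 = (-274 - 45) - 5/3 = -319 - 5/3 = -962/3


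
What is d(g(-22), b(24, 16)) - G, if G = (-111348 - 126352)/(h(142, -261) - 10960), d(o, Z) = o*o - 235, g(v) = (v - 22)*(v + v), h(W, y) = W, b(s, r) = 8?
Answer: 20272061299/5409 ≈ 3.7478e+6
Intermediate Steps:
g(v) = 2*v*(-22 + v) (g(v) = (-22 + v)*(2*v) = 2*v*(-22 + v))
d(o, Z) = -235 + o**2 (d(o, Z) = o**2 - 235 = -235 + o**2)
G = 118850/5409 (G = (-111348 - 126352)/(142 - 10960) = -237700/(-10818) = -237700*(-1/10818) = 118850/5409 ≈ 21.973)
d(g(-22), b(24, 16)) - G = (-235 + (2*(-22)*(-22 - 22))**2) - 1*118850/5409 = (-235 + (2*(-22)*(-44))**2) - 118850/5409 = (-235 + 1936**2) - 118850/5409 = (-235 + 3748096) - 118850/5409 = 3747861 - 118850/5409 = 20272061299/5409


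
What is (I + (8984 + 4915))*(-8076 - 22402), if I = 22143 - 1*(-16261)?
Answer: -1594090834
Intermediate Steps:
I = 38404 (I = 22143 + 16261 = 38404)
(I + (8984 + 4915))*(-8076 - 22402) = (38404 + (8984 + 4915))*(-8076 - 22402) = (38404 + 13899)*(-30478) = 52303*(-30478) = -1594090834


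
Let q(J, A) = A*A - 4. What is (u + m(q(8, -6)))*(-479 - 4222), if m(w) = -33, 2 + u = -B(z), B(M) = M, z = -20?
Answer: 70515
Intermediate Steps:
u = 18 (u = -2 - 1*(-20) = -2 + 20 = 18)
q(J, A) = -4 + A² (q(J, A) = A² - 4 = -4 + A²)
(u + m(q(8, -6)))*(-479 - 4222) = (18 - 33)*(-479 - 4222) = -15*(-4701) = 70515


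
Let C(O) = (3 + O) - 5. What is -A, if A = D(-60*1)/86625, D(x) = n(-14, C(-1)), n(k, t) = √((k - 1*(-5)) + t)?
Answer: -2*I*√3/86625 ≈ -3.999e-5*I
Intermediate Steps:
C(O) = -2 + O
n(k, t) = √(5 + k + t) (n(k, t) = √((k + 5) + t) = √((5 + k) + t) = √(5 + k + t))
D(x) = 2*I*√3 (D(x) = √(5 - 14 + (-2 - 1)) = √(5 - 14 - 3) = √(-12) = 2*I*√3)
A = 2*I*√3/86625 (A = (2*I*√3)/86625 = (2*I*√3)*(1/86625) = 2*I*√3/86625 ≈ 3.999e-5*I)
-A = -2*I*√3/86625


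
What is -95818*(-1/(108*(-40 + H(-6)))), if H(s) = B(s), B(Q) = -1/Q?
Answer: -47909/2151 ≈ -22.273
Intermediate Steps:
H(s) = -1/s
-95818*(-1/(108*(-40 + H(-6)))) = -95818*(-1/(108*(-40 - 1/(-6)))) = -95818*(-1/(108*(-40 - 1*(-1/6)))) = -95818*(-1/(108*(-40 + 1/6))) = -95818/((-108*(-239/6))) = -95818/4302 = -95818*1/4302 = -47909/2151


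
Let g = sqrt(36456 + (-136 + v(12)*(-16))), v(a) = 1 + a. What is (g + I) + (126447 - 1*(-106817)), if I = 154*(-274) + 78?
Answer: 191146 + 4*sqrt(2257) ≈ 1.9134e+5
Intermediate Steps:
I = -42118 (I = -42196 + 78 = -42118)
g = 4*sqrt(2257) (g = sqrt(36456 + (-136 + (1 + 12)*(-16))) = sqrt(36456 + (-136 + 13*(-16))) = sqrt(36456 + (-136 - 208)) = sqrt(36456 - 344) = sqrt(36112) = 4*sqrt(2257) ≈ 190.03)
(g + I) + (126447 - 1*(-106817)) = (4*sqrt(2257) - 42118) + (126447 - 1*(-106817)) = (-42118 + 4*sqrt(2257)) + (126447 + 106817) = (-42118 + 4*sqrt(2257)) + 233264 = 191146 + 4*sqrt(2257)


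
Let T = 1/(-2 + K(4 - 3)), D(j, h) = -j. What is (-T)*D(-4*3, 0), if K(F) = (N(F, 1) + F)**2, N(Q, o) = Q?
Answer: -6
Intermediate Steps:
K(F) = 4*F**2 (K(F) = (F + F)**2 = (2*F)**2 = 4*F**2)
T = 1/2 (T = 1/(-2 + 4*(4 - 3)**2) = 1/(-2 + 4*1**2) = 1/(-2 + 4*1) = 1/(-2 + 4) = 1/2 ≈ 0.50000)
(-T)*D(-4*3, 0) = (-1*1/2)*(-(-4)*3) = -(-1)*(-12)/2 = -1/2*12 = -6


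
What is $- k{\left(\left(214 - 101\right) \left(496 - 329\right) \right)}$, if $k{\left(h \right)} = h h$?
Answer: $-356114641$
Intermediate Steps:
$k{\left(h \right)} = h^{2}$
$- k{\left(\left(214 - 101\right) \left(496 - 329\right) \right)} = - \left(\left(214 - 101\right) \left(496 - 329\right)\right)^{2} = - \left(113 \cdot 167\right)^{2} = - 18871^{2} = \left(-1\right) 356114641 = -356114641$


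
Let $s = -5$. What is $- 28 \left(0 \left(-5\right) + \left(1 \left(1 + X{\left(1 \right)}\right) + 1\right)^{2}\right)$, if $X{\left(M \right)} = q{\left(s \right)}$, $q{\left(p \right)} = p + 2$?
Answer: $-28$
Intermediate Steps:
$q{\left(p \right)} = 2 + p$
$X{\left(M \right)} = -3$ ($X{\left(M \right)} = 2 - 5 = -3$)
$- 28 \left(0 \left(-5\right) + \left(1 \left(1 + X{\left(1 \right)}\right) + 1\right)^{2}\right) = - 28 \left(0 \left(-5\right) + \left(1 \left(1 - 3\right) + 1\right)^{2}\right) = - 28 \left(0 + \left(1 \left(-2\right) + 1\right)^{2}\right) = - 28 \left(0 + \left(-2 + 1\right)^{2}\right) = - 28 \left(0 + \left(-1\right)^{2}\right) = - 28 \left(0 + 1\right) = \left(-28\right) 1 = -28$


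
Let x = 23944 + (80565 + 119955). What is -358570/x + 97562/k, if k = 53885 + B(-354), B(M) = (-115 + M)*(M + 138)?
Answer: -16873481481/17417171848 ≈ -0.96878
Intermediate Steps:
B(M) = (-115 + M)*(138 + M)
x = 224464 (x = 23944 + 200520 = 224464)
k = 155189 (k = 53885 + (-15870 + (-354)² + 23*(-354)) = 53885 + (-15870 + 125316 - 8142) = 53885 + 101304 = 155189)
-358570/x + 97562/k = -358570/224464 + 97562/155189 = -358570*1/224464 + 97562*(1/155189) = -179285/112232 + 97562/155189 = -16873481481/17417171848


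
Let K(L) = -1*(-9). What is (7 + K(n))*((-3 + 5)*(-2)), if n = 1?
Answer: -64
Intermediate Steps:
K(L) = 9
(7 + K(n))*((-3 + 5)*(-2)) = (7 + 9)*((-3 + 5)*(-2)) = 16*(2*(-2)) = 16*(-4) = -64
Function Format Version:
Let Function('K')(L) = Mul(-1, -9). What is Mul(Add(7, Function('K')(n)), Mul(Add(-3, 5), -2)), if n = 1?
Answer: -64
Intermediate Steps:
Function('K')(L) = 9
Mul(Add(7, Function('K')(n)), Mul(Add(-3, 5), -2)) = Mul(Add(7, 9), Mul(Add(-3, 5), -2)) = Mul(16, Mul(2, -2)) = Mul(16, -4) = -64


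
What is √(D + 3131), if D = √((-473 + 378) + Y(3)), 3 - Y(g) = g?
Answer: √(3131 + I*√95) ≈ 55.955 + 0.08709*I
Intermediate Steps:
Y(g) = 3 - g
D = I*√95 (D = √((-473 + 378) + (3 - 1*3)) = √(-95 + (3 - 3)) = √(-95 + 0) = √(-95) = I*√95 ≈ 9.7468*I)
√(D + 3131) = √(I*√95 + 3131) = √(3131 + I*√95)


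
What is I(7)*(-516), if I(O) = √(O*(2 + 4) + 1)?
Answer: -516*√43 ≈ -3383.6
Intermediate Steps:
I(O) = √(1 + 6*O) (I(O) = √(O*6 + 1) = √(6*O + 1) = √(1 + 6*O))
I(7)*(-516) = √(1 + 6*7)*(-516) = √(1 + 42)*(-516) = √43*(-516) = -516*√43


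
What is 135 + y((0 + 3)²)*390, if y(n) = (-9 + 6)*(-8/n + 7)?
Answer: -7015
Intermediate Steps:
y(n) = -21 + 24/n (y(n) = -3*(7 - 8/n) = -21 + 24/n)
135 + y((0 + 3)²)*390 = 135 + (-21 + 24/((0 + 3)²))*390 = 135 + (-21 + 24/(3²))*390 = 135 + (-21 + 24/9)*390 = 135 + (-21 + 24*(⅑))*390 = 135 + (-21 + 8/3)*390 = 135 - 55/3*390 = 135 - 7150 = -7015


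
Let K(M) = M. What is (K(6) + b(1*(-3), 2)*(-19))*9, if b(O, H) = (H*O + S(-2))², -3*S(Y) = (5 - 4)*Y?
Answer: -4810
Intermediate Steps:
S(Y) = -Y/3 (S(Y) = -(5 - 4)*Y/3 = -Y/3)
b(O, H) = (⅔ + H*O)² (b(O, H) = (H*O - ⅓*(-2))² = (H*O + ⅔)² = (⅔ + H*O)²)
(K(6) + b(1*(-3), 2)*(-19))*9 = (6 + ((2 + 3*2*(1*(-3)))²/9)*(-19))*9 = (6 + ((2 + 3*2*(-3))²/9)*(-19))*9 = (6 + ((2 - 18)²/9)*(-19))*9 = (6 + ((⅑)*(-16)²)*(-19))*9 = (6 + ((⅑)*256)*(-19))*9 = (6 + (256/9)*(-19))*9 = (6 - 4864/9)*9 = -4810/9*9 = -4810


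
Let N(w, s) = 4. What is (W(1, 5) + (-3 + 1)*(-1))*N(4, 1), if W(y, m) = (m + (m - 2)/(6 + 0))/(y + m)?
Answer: 35/3 ≈ 11.667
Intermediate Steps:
W(y, m) = (-⅓ + 7*m/6)/(m + y) (W(y, m) = (m + (-2 + m)/6)/(m + y) = (m + (-2 + m)*(⅙))/(m + y) = (m + (-⅓ + m/6))/(m + y) = (-⅓ + 7*m/6)/(m + y))
(W(1, 5) + (-3 + 1)*(-1))*N(4, 1) = ((-2 + 7*5)/(6*(5 + 1)) + (-3 + 1)*(-1))*4 = ((⅙)*(-2 + 35)/6 - 2*(-1))*4 = ((⅙)*(⅙)*33 + 2)*4 = (11/12 + 2)*4 = (35/12)*4 = 35/3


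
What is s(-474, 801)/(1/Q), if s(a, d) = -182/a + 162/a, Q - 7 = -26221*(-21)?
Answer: 5506480/237 ≈ 23234.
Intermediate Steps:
Q = 550648 (Q = 7 - 26221*(-21) = 7 + 550641 = 550648)
s(a, d) = -20/a
s(-474, 801)/(1/Q) = (-20/(-474))/(1/550648) = (-20*(-1/474))/(1/550648) = (10/237)*550648 = 5506480/237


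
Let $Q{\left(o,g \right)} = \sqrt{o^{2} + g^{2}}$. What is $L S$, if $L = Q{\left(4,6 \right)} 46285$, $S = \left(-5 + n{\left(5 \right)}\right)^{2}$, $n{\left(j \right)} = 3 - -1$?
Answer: $92570 \sqrt{13} \approx 3.3377 \cdot 10^{5}$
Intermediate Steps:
$n{\left(j \right)} = 4$ ($n{\left(j \right)} = 3 + 1 = 4$)
$Q{\left(o,g \right)} = \sqrt{g^{2} + o^{2}}$
$S = 1$ ($S = \left(-5 + 4\right)^{2} = \left(-1\right)^{2} = 1$)
$L = 92570 \sqrt{13}$ ($L = \sqrt{6^{2} + 4^{2}} \cdot 46285 = \sqrt{36 + 16} \cdot 46285 = \sqrt{52} \cdot 46285 = 2 \sqrt{13} \cdot 46285 = 92570 \sqrt{13} \approx 3.3377 \cdot 10^{5}$)
$L S = 92570 \sqrt{13} \cdot 1 = 92570 \sqrt{13}$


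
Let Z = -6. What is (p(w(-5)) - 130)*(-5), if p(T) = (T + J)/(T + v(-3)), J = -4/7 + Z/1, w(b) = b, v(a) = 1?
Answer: 17795/28 ≈ 635.54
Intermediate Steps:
J = -46/7 (J = -4/7 - 6/1 = -4*1/7 - 6*1 = -4/7 - 6 = -46/7 ≈ -6.5714)
p(T) = (-46/7 + T)/(1 + T) (p(T) = (T - 46/7)/(T + 1) = (-46/7 + T)/(1 + T))
(p(w(-5)) - 130)*(-5) = ((-46/7 - 5)/(1 - 5) - 130)*(-5) = (-81/7/(-4) - 130)*(-5) = (-1/4*(-81/7) - 130)*(-5) = (81/28 - 130)*(-5) = -3559/28*(-5) = 17795/28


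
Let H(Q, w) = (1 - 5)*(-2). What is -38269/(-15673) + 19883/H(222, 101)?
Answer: 44561773/17912 ≈ 2487.8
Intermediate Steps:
H(Q, w) = 8 (H(Q, w) = -4*(-2) = 8)
-38269/(-15673) + 19883/H(222, 101) = -38269/(-15673) + 19883/8 = -38269*(-1/15673) + 19883*(⅛) = 5467/2239 + 19883/8 = 44561773/17912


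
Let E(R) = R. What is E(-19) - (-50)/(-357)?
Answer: -6833/357 ≈ -19.140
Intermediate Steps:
E(-19) - (-50)/(-357) = -19 - (-50)/(-357) = -19 - (-50)*(-1)/357 = -19 - 1*50/357 = -19 - 50/357 = -6833/357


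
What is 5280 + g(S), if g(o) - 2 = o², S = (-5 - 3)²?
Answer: 9378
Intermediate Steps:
S = 64 (S = (-8)² = 64)
g(o) = 2 + o²
5280 + g(S) = 5280 + (2 + 64²) = 5280 + (2 + 4096) = 5280 + 4098 = 9378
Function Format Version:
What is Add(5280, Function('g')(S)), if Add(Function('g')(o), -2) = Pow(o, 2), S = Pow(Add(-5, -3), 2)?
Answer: 9378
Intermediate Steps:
S = 64 (S = Pow(-8, 2) = 64)
Function('g')(o) = Add(2, Pow(o, 2))
Add(5280, Function('g')(S)) = Add(5280, Add(2, Pow(64, 2))) = Add(5280, Add(2, 4096)) = Add(5280, 4098) = 9378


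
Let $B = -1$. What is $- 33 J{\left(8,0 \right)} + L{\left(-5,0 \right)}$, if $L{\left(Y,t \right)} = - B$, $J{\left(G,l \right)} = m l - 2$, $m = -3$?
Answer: $67$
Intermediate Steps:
$J{\left(G,l \right)} = -2 - 3 l$ ($J{\left(G,l \right)} = - 3 l - 2 = -2 - 3 l$)
$L{\left(Y,t \right)} = 1$ ($L{\left(Y,t \right)} = \left(-1\right) \left(-1\right) = 1$)
$- 33 J{\left(8,0 \right)} + L{\left(-5,0 \right)} = - 33 \left(-2 - 0\right) + 1 = - 33 \left(-2 + 0\right) + 1 = \left(-33\right) \left(-2\right) + 1 = 66 + 1 = 67$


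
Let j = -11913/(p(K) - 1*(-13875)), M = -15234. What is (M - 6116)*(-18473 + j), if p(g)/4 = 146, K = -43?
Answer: 300150683000/761 ≈ 3.9442e+8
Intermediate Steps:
p(g) = 584 (p(g) = 4*146 = 584)
j = -627/761 (j = -11913/(584 - 1*(-13875)) = -11913/(584 + 13875) = -11913/14459 = -11913*1/14459 = -627/761 ≈ -0.82392)
(M - 6116)*(-18473 + j) = (-15234 - 6116)*(-18473 - 627/761) = -21350*(-14058580/761) = 300150683000/761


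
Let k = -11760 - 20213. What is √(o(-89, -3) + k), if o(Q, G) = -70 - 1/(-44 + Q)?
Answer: I*√566808494/133 ≈ 179.01*I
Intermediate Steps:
k = -31973
√(o(-89, -3) + k) = √((3079 - 70*(-89))/(-44 - 89) - 31973) = √((3079 + 6230)/(-133) - 31973) = √(-1/133*9309 - 31973) = √(-9309/133 - 31973) = √(-4261718/133) = I*√566808494/133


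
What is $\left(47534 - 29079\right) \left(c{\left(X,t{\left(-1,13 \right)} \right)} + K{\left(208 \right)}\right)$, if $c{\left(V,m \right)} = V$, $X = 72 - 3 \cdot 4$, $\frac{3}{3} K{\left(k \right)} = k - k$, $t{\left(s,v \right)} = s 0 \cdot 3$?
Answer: $1107300$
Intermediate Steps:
$t{\left(s,v \right)} = 0$ ($t{\left(s,v \right)} = 0 \cdot 3 = 0$)
$K{\left(k \right)} = 0$ ($K{\left(k \right)} = k - k = 0$)
$X = 60$ ($X = 72 - 12 = 60$)
$\left(47534 - 29079\right) \left(c{\left(X,t{\left(-1,13 \right)} \right)} + K{\left(208 \right)}\right) = \left(47534 - 29079\right) \left(60 + 0\right) = 18455 \cdot 60 = 1107300$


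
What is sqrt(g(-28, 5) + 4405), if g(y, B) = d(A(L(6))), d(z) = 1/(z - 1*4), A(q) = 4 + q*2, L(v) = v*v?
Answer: sqrt(634322)/12 ≈ 66.370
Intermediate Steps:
L(v) = v**2
A(q) = 4 + 2*q
d(z) = 1/(-4 + z) (d(z) = 1/(z - 4) = 1/(-4 + z))
g(y, B) = 1/72 (g(y, B) = 1/(-4 + (4 + 2*6**2)) = 1/(-4 + (4 + 2*36)) = 1/(-4 + (4 + 72)) = 1/(-4 + 76) = 1/72)
sqrt(g(-28, 5) + 4405) = sqrt(1/72 + 4405) = sqrt(317161/72) = sqrt(634322)/12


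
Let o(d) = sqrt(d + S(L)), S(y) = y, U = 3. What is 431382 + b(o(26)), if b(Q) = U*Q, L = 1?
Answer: 431382 + 9*sqrt(3) ≈ 4.3140e+5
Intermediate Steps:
o(d) = sqrt(1 + d) (o(d) = sqrt(d + 1) = sqrt(1 + d))
b(Q) = 3*Q
431382 + b(o(26)) = 431382 + 3*sqrt(1 + 26) = 431382 + 3*sqrt(27) = 431382 + 3*(3*sqrt(3)) = 431382 + 9*sqrt(3)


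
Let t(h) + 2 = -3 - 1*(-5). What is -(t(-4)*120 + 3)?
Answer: -3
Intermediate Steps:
t(h) = 0 (t(h) = -2 + (-3 - 1*(-5)) = -2 + (-3 + 5) = -2 + 2 = 0)
-(t(-4)*120 + 3) = -(0*120 + 3) = -(0 + 3) = -1*3 = -3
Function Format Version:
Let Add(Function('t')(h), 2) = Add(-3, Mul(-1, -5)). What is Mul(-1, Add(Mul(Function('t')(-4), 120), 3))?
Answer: -3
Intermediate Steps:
Function('t')(h) = 0 (Function('t')(h) = Add(-2, Add(-3, Mul(-1, -5))) = Add(-2, Add(-3, 5)) = Add(-2, 2) = 0)
Mul(-1, Add(Mul(Function('t')(-4), 120), 3)) = Mul(-1, Add(Mul(0, 120), 3)) = Mul(-1, Add(0, 3)) = Mul(-1, 3) = -3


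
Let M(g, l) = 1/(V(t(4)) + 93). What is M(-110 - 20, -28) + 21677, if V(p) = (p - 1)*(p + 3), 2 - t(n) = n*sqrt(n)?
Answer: 2471179/114 ≈ 21677.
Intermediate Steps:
t(n) = 2 - n**(3/2) (t(n) = 2 - n*sqrt(n) = 2 - n**(3/2))
V(p) = (-1 + p)*(3 + p)
M(g, l) = 1/114 (M(g, l) = 1/((-3 + (2 - 4**(3/2))**2 + 2*(2 - 4**(3/2))) + 93) = 1/((-3 + (2 - 1*8)**2 + 2*(2 - 1*8)) + 93) = 1/((-3 + (2 - 8)**2 + 2*(2 - 8)) + 93) = 1/((-3 + (-6)**2 + 2*(-6)) + 93) = 1/((-3 + 36 - 12) + 93) = 1/(21 + 93) = 1/114)
M(-110 - 20, -28) + 21677 = 1/114 + 21677 = 2471179/114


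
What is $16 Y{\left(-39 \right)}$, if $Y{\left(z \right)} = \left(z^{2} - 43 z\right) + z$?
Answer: $50544$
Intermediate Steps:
$Y{\left(z \right)} = z^{2} - 42 z$
$16 Y{\left(-39 \right)} = 16 \left(- 39 \left(-42 - 39\right)\right) = 16 \left(\left(-39\right) \left(-81\right)\right) = 16 \cdot 3159 = 50544$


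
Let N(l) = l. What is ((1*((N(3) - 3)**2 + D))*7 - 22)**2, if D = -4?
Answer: 2500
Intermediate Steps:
((1*((N(3) - 3)**2 + D))*7 - 22)**2 = ((1*((3 - 3)**2 - 4))*7 - 22)**2 = ((1*(0**2 - 4))*7 - 22)**2 = ((1*(0 - 4))*7 - 22)**2 = ((1*(-4))*7 - 22)**2 = (-4*7 - 22)**2 = (-28 - 22)**2 = (-50)**2 = 2500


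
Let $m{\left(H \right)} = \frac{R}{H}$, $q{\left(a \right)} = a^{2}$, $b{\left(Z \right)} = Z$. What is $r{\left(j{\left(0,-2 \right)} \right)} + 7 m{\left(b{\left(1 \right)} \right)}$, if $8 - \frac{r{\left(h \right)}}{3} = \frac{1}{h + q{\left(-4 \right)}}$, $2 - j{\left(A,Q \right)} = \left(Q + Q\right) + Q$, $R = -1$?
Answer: $\frac{135}{8} \approx 16.875$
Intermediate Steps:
$j{\left(A,Q \right)} = 2 - 3 Q$ ($j{\left(A,Q \right)} = 2 - \left(\left(Q + Q\right) + Q\right) = 2 - \left(2 Q + Q\right) = 2 - 3 Q$)
$m{\left(H \right)} = - \frac{1}{H}$
$r{\left(h \right)} = 24 - \frac{3}{16 + h}$ ($r{\left(h \right)} = 24 - \frac{3}{h + \left(-4\right)^{2}} = 24 - \frac{3}{h + 16} = 24 - \frac{3}{16 + h}$)
$r{\left(j{\left(0,-2 \right)} \right)} + 7 m{\left(b{\left(1 \right)} \right)} = \frac{3 \left(127 + 8 \left(2 - -6\right)\right)}{16 + \left(2 - -6\right)} + 7 \left(- 1^{-1}\right) = \frac{3 \left(127 + 8 \left(2 + 6\right)\right)}{16 + \left(2 + 6\right)} + 7 \left(\left(-1\right) 1\right) = \frac{3 \left(127 + 8 \cdot 8\right)}{16 + 8} + 7 \left(-1\right) = \frac{3 \left(127 + 64\right)}{24} - 7 = 3 \cdot \frac{1}{24} \cdot 191 - 7 = \frac{191}{8} - 7 = \frac{135}{8}$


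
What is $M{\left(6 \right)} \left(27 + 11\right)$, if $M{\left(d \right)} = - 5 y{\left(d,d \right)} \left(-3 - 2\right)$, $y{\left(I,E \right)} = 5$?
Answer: $4750$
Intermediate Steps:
$M{\left(d \right)} = 125$ ($M{\left(d \right)} = \left(-5\right) 5 \left(-3 - 2\right) = - 25 \left(-3 - 2\right) = \left(-25\right) \left(-5\right) = 125$)
$M{\left(6 \right)} \left(27 + 11\right) = 125 \left(27 + 11\right) = 125 \cdot 38 = 4750$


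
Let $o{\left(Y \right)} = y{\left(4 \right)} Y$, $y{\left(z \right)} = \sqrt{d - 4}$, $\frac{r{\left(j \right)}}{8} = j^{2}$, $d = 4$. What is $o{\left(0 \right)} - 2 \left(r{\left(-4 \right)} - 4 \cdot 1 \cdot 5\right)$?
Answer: $-216$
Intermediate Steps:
$r{\left(j \right)} = 8 j^{2}$
$y{\left(z \right)} = 0$ ($y{\left(z \right)} = \sqrt{4 - 4} = \sqrt{0} = 0$)
$o{\left(Y \right)} = 0$ ($o{\left(Y \right)} = 0 Y = 0$)
$o{\left(0 \right)} - 2 \left(r{\left(-4 \right)} - 4 \cdot 1 \cdot 5\right) = 0 - 2 \left(8 \left(-4\right)^{2} - 4 \cdot 1 \cdot 5\right) = 0 - 2 \left(8 \cdot 16 - 4 \cdot 5\right) = 0 - 2 \left(128 - 20\right) = 0 - 216 = -216$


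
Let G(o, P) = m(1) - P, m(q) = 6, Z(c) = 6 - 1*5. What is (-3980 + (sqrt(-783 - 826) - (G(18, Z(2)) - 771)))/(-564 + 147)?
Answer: 3214/417 - I*sqrt(1609)/417 ≈ 7.7074 - 0.096193*I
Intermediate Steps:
Z(c) = 1 (Z(c) = 6 - 5 = 1)
G(o, P) = 6 - P
(-3980 + (sqrt(-783 - 826) - (G(18, Z(2)) - 771)))/(-564 + 147) = (-3980 + (sqrt(-783 - 826) - ((6 - 1*1) - 771)))/(-564 + 147) = (-3980 + (sqrt(-1609) - ((6 - 1) - 771)))/(-417) = (-3980 + (I*sqrt(1609) - (5 - 771)))*(-1/417) = (-3980 + (I*sqrt(1609) - 1*(-766)))*(-1/417) = (-3980 + (I*sqrt(1609) + 766))*(-1/417) = (-3980 + (766 + I*sqrt(1609)))*(-1/417) = (-3214 + I*sqrt(1609))*(-1/417) = 3214/417 - I*sqrt(1609)/417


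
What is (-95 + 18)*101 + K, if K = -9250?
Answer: -17027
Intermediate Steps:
(-95 + 18)*101 + K = (-95 + 18)*101 - 9250 = -77*101 - 9250 = -7777 - 9250 = -17027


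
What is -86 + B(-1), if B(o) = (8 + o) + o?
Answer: -80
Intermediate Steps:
B(o) = 8 + 2*o
-86 + B(-1) = -86 + (8 + 2*(-1)) = -86 + (8 - 2) = -86 + 6 = -80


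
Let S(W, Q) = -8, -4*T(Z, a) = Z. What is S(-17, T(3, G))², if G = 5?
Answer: 64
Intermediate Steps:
T(Z, a) = -Z/4
S(-17, T(3, G))² = (-8)² = 64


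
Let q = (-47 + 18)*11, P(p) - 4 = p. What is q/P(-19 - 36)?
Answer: 319/51 ≈ 6.2549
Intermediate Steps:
P(p) = 4 + p
q = -319 (q = -29*11 = -319)
q/P(-19 - 36) = -319/(4 + (-19 - 36)) = -319/(4 - 55) = -319/(-51) = -319*(-1/51) = 319/51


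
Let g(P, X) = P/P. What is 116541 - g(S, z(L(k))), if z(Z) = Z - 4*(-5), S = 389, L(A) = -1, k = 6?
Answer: 116540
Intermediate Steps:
z(Z) = 20 + Z (z(Z) = Z + 20 = 20 + Z)
g(P, X) = 1
116541 - g(S, z(L(k))) = 116541 - 1*1 = 116541 - 1 = 116540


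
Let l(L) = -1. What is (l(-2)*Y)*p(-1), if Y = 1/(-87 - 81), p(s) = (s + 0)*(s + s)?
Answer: 1/84 ≈ 0.011905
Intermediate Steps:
p(s) = 2*s**2 (p(s) = s*(2*s) = 2*s**2)
Y = -1/168 (Y = 1/(-168) = -1/168 ≈ -0.0059524)
(l(-2)*Y)*p(-1) = (-1*(-1/168))*(2*(-1)**2) = (2*1)/168 = (1/168)*2 = 1/84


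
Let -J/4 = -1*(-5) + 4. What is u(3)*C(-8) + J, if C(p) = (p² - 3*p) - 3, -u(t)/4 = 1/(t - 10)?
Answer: 88/7 ≈ 12.571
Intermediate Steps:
u(t) = -4/(-10 + t) (u(t) = -4/(t - 10) = -4/(-10 + t))
J = -36 (J = -4*(-1*(-5) + 4) = -4*(5 + 4) = -4*9 = -36)
C(p) = -3 + p² - 3*p
u(3)*C(-8) + J = (-4/(-10 + 3))*(-3 + (-8)² - 3*(-8)) - 36 = (-4/(-7))*(-3 + 64 + 24) - 36 = -4*(-⅐)*85 - 36 = (4/7)*85 - 36 = 340/7 - 36 = 88/7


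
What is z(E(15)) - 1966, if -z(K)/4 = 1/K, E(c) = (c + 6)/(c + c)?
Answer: -13802/7 ≈ -1971.7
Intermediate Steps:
E(c) = (6 + c)/(2*c) (E(c) = (6 + c)/((2*c)) = (6 + c)*(1/(2*c)) = (6 + c)/(2*c))
z(K) = -4/K
z(E(15)) - 1966 = -4*30/(6 + 15) - 1966 = -4/((½)*(1/15)*21) - 1966 = -4/7/10 - 1966 = -4*10/7 - 1966 = -40/7 - 1966 = -13802/7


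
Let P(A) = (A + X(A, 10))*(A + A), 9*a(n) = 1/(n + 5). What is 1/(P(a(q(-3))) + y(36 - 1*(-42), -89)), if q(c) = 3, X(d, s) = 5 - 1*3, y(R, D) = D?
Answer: -2592/230543 ≈ -0.011243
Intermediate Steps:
X(d, s) = 2 (X(d, s) = 5 - 3 = 2)
a(n) = 1/(9*(5 + n)) (a(n) = 1/(9*(n + 5)) = 1/(9*(5 + n)))
P(A) = 2*A*(2 + A) (P(A) = (A + 2)*(A + A) = (2 + A)*(2*A) = 2*A*(2 + A))
1/(P(a(q(-3))) + y(36 - 1*(-42), -89)) = 1/(2*(1/(9*(5 + 3)))*(2 + 1/(9*(5 + 3))) - 89) = 1/(2*((⅑)/8)*(2 + (⅑)/8) - 89) = 1/(2*((⅑)*(⅛))*(2 + (⅑)*(⅛)) - 89) = 1/(2*(1/72)*(2 + 1/72) - 89) = 1/(2*(1/72)*(145/72) - 89) = 1/(145/2592 - 89) = 1/(-230543/2592) = -2592/230543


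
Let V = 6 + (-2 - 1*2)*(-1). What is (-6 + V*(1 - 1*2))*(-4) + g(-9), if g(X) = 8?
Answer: 72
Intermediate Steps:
V = 10 (V = 6 + (-2 - 2)*(-1) = 6 - 4*(-1) = 6 + 4 = 10)
(-6 + V*(1 - 1*2))*(-4) + g(-9) = (-6 + 10*(1 - 1*2))*(-4) + 8 = (-6 + 10*(1 - 2))*(-4) + 8 = (-6 + 10*(-1))*(-4) + 8 = (-6 - 10)*(-4) + 8 = -16*(-4) + 8 = 64 + 8 = 72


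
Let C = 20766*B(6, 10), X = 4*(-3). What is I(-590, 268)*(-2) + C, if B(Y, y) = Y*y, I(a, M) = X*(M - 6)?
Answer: 1252248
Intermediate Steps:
X = -12
I(a, M) = 72 - 12*M (I(a, M) = -12*(M - 6) = -12*(-6 + M) = 72 - 12*M)
C = 1245960 (C = 20766*(6*10) = 20766*60 = 1245960)
I(-590, 268)*(-2) + C = (72 - 12*268)*(-2) + 1245960 = (72 - 3216)*(-2) + 1245960 = -3144*(-2) + 1245960 = 6288 + 1245960 = 1252248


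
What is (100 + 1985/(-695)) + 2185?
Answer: 317218/139 ≈ 2282.1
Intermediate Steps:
(100 + 1985/(-695)) + 2185 = (100 + 1985*(-1/695)) + 2185 = (100 - 397/139) + 2185 = 13503/139 + 2185 = 317218/139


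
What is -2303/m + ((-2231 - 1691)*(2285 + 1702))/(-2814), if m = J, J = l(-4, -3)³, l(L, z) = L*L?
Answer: 10673788117/1921024 ≈ 5556.3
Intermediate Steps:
l(L, z) = L²
J = 4096 (J = ((-4)²)³ = 16³ = 4096)
m = 4096
-2303/m + ((-2231 - 1691)*(2285 + 1702))/(-2814) = -2303/4096 + ((-2231 - 1691)*(2285 + 1702))/(-2814) = -2303*1/4096 - 3922*3987*(-1/2814) = -2303/4096 - 15637014*(-1/2814) = -2303/4096 + 2606169/469 = 10673788117/1921024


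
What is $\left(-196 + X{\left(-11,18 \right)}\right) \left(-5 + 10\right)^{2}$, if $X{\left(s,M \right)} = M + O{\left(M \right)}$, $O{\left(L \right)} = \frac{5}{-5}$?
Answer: $-4475$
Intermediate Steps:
$O{\left(L \right)} = -1$ ($O{\left(L \right)} = 5 \left(- \frac{1}{5}\right) = -1$)
$X{\left(s,M \right)} = -1 + M$ ($X{\left(s,M \right)} = M - 1 = -1 + M$)
$\left(-196 + X{\left(-11,18 \right)}\right) \left(-5 + 10\right)^{2} = \left(-196 + \left(-1 + 18\right)\right) \left(-5 + 10\right)^{2} = \left(-196 + 17\right) 5^{2} = \left(-179\right) 25 = -4475$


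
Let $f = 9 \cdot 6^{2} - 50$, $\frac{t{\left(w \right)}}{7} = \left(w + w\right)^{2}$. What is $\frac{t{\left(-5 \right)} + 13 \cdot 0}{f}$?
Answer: $\frac{350}{137} \approx 2.5547$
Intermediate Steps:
$t{\left(w \right)} = 28 w^{2}$ ($t{\left(w \right)} = 7 \left(w + w\right)^{2} = 7 \left(2 w\right)^{2} = 7 \cdot 4 w^{2} = 28 w^{2}$)
$f = 274$ ($f = 9 \cdot 36 - 50 = 324 - 50 = 274$)
$\frac{t{\left(-5 \right)} + 13 \cdot 0}{f} = \frac{28 \left(-5\right)^{2} + 13 \cdot 0}{274} = \left(28 \cdot 25 + 0\right) \frac{1}{274} = \left(700 + 0\right) \frac{1}{274} = 700 \cdot \frac{1}{274} = \frac{350}{137}$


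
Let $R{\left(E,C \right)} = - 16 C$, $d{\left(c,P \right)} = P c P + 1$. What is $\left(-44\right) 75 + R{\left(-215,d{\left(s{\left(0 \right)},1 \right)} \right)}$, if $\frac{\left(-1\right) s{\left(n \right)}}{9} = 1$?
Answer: $-3172$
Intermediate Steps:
$s{\left(n \right)} = -9$ ($s{\left(n \right)} = \left(-9\right) 1 = -9$)
$d{\left(c,P \right)} = 1 + c P^{2}$ ($d{\left(c,P \right)} = c P^{2} + 1 = 1 + c P^{2}$)
$\left(-44\right) 75 + R{\left(-215,d{\left(s{\left(0 \right)},1 \right)} \right)} = \left(-44\right) 75 - 16 \left(1 - 9 \cdot 1^{2}\right) = -3300 - 16 \left(1 - 9\right) = -3300 - -128 = -3300 + 128 = -3172$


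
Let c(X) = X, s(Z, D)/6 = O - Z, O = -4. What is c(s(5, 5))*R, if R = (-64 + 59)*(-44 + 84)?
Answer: 10800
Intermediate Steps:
s(Z, D) = -24 - 6*Z (s(Z, D) = 6*(-4 - Z) = -24 - 6*Z)
R = -200 (R = -5*40 = -200)
c(s(5, 5))*R = (-24 - 6*5)*(-200) = (-24 - 30)*(-200) = -54*(-200) = 10800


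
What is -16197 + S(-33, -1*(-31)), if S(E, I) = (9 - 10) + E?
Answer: -16231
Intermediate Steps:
S(E, I) = -1 + E
-16197 + S(-33, -1*(-31)) = -16197 + (-1 - 33) = -16197 - 34 = -16231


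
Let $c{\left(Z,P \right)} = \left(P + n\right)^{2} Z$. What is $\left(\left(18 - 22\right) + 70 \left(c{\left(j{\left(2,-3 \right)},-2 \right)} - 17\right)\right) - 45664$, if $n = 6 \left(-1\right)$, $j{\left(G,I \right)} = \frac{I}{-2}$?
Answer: $-40138$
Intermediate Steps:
$j{\left(G,I \right)} = - \frac{I}{2}$ ($j{\left(G,I \right)} = I \left(- \frac{1}{2}\right) = - \frac{I}{2}$)
$n = -6$
$c{\left(Z,P \right)} = Z \left(-6 + P\right)^{2}$ ($c{\left(Z,P \right)} = \left(P - 6\right)^{2} Z = \left(-6 + P\right)^{2} Z = Z \left(-6 + P\right)^{2}$)
$\left(\left(18 - 22\right) + 70 \left(c{\left(j{\left(2,-3 \right)},-2 \right)} - 17\right)\right) - 45664 = \left(\left(18 - 22\right) + 70 \left(\left(- \frac{1}{2}\right) \left(-3\right) \left(-6 - 2\right)^{2} - 17\right)\right) - 45664 = \left(\left(18 - 22\right) + 70 \left(\frac{3 \left(-8\right)^{2}}{2} - 17\right)\right) - 45664 = \left(-4 + 70 \left(\frac{3}{2} \cdot 64 - 17\right)\right) - 45664 = \left(-4 + 70 \left(96 - 17\right)\right) - 45664 = \left(-4 + 70 \cdot 79\right) - 45664 = \left(-4 + 5530\right) - 45664 = 5526 - 45664 = -40138$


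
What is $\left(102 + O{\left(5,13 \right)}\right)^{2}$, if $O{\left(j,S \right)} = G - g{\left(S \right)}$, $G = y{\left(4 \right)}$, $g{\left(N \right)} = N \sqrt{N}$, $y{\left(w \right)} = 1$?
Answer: $12806 - 2678 \sqrt{13} \approx 3150.3$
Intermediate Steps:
$g{\left(N \right)} = N^{\frac{3}{2}}$
$G = 1$
$O{\left(j,S \right)} = 1 - S^{\frac{3}{2}}$
$\left(102 + O{\left(5,13 \right)}\right)^{2} = \left(102 + \left(1 - 13^{\frac{3}{2}}\right)\right)^{2} = \left(102 + \left(1 - 13 \sqrt{13}\right)\right)^{2} = \left(103 - 13 \sqrt{13}\right)^{2}$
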